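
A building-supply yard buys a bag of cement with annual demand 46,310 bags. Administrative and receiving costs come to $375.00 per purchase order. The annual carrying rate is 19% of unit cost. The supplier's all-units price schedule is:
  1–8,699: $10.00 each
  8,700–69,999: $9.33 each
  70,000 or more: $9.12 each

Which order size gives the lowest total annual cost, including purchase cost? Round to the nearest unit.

Holding cost per unit per year at price C is H = 0.19·C.
Candidates are each tier's EOQ (if it falls in that tier) and each price-break quantity.
EOQ at $10.00 = 4275.5 (feasible in tier 1): TC = 46,310×$10.00 + (46,310/4275.5)×375 + (4275.5/2)×0.19×$10.00 = $471,223.53.
EOQ at $9.33 = 4426.4 < 8700, so use break Q=8700: TC = 46,310×$9.33 + (46,310/8700.0)×375 + (8700.0/2)×0.19×$9.33 = $441,779.67.
EOQ at $9.12 = 4477.1 < 70000, so use break Q=70000: TC = 46,310×$9.12 + (46,310/70000.0)×375 + (70000.0/2)×0.19×$9.12 = $483,243.29.
Lowest total cost is $441,779.67 at Q = 8700.0.

Q* ≈ 8,700 bags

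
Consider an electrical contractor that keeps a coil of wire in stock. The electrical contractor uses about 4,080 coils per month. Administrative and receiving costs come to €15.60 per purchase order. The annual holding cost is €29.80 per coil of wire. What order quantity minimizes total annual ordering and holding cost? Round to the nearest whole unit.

Annual demand D = 4,080 × 12 = 48,960.
EOQ = √(2DS / H) = √(2 × 48,960 × 15.6 / 29.8).
= √(1,527,552 / 29.8) = √51,260.1342 ≈ 226.407.

Q* ≈ 226 coils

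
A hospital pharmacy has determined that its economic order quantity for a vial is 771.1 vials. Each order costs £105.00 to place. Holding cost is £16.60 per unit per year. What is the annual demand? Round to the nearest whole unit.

Invert the EOQ relation Q*² = 2DS/H.
From Q* = √(2DS/H): D = Q*²H / (2S) = 771.1² × 16.6 / (2 × 105) = 47001.336.

D ≈ 47,001 vials per year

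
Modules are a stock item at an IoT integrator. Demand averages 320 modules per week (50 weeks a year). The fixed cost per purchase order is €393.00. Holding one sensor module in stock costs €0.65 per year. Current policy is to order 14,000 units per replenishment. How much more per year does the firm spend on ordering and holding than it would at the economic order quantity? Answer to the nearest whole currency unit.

Extra cost ≈ €2,140 per year

Annual demand D = 320 × 50 = 16,000.
EOQ = √(2DS/H) = √(2 × 16,000 × 393 / 0.65) ≈ 4398.60.
Cost at Q* = (D/Q*)S + (Q*/2)H = √(2DSH) ≈ €2,859.09.
Cost at Q = 14,000: (16,000/14,000)×393 + (14,000/2)×0.65 = €449.14 + €4,550.00 = €4,999.14.
Excess = €4,999.14 − €2,859.09 = €2,140.05.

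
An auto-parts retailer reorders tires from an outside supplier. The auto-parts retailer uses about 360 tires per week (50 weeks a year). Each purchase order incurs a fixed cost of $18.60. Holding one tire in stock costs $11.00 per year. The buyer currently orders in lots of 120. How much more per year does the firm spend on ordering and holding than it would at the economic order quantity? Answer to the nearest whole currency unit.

Annual demand D = 360 × 50 = 18,000.
EOQ = √(2DS/H) = √(2 × 18,000 × 18.6 / 11) ≈ 246.72.
Cost at Q* = (D/Q*)S + (Q*/2)H = √(2DSH) ≈ $2,713.96.
Cost at Q = 120: (18,000/120)×18.6 + (120/2)×11 = $2,790.00 + $660.00 = $3,450.00.
Excess = $3,450.00 − $2,713.96 = $736.04.

Extra cost ≈ $736 per year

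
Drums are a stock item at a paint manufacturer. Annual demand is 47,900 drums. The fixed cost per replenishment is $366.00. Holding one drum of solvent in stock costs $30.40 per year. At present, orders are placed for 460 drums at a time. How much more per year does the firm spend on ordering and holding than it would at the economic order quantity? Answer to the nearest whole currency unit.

EOQ = √(2DS/H) = √(2 × 47,900 × 366 / 30.4) ≈ 1073.96.
Cost at Q* = (D/Q*)S + (Q*/2)H = √(2DSH) ≈ $32,648.26.
Cost at Q = 460: (47,900/460)×366 + (460/2)×30.4 = $38,111.74 + $6,992.00 = $45,103.74.
Excess = $45,103.74 − $32,648.26 = $12,455.48.

Extra cost ≈ $12,455 per year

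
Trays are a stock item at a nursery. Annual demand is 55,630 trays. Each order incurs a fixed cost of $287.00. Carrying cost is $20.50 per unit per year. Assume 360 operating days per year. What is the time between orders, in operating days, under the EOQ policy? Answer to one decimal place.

T ≈ 8.1 days

Q* = √(2DS/H) = √(2 × 55,630 × 287 / 20.5) ≈ 1248.05.
Cycle time = Q*/D × 360 = 1248.05 / 55,630 × 360 ≈ 8.077 days.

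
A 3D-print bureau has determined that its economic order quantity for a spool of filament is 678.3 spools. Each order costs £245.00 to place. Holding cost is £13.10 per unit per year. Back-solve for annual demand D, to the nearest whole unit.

Squaring Q* = √(2DS/H) gives Q*² = 2DS/H.
From Q* = √(2DS/H): D = Q*²H / (2S) = 678.3² × 13.1 / (2 × 245) = 12300.389.

D ≈ 12,300 spools per year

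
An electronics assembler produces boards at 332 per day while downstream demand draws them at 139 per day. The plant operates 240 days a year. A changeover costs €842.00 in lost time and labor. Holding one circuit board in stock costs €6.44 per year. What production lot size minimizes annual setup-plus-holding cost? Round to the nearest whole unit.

Annual demand D = 139 × 240 = 33,360.
Production build-up factor (1 − d/p) = 1 − 139/332 = 0.5813.
Q* = √(2DS / (H(1 − d/p))) = √(2 × 33,360 × 842 / (6.44 × 0.5813)).
= √(56,178,240 / 3.7437) ≈ 3873.749.

Q* ≈ 3,874 boards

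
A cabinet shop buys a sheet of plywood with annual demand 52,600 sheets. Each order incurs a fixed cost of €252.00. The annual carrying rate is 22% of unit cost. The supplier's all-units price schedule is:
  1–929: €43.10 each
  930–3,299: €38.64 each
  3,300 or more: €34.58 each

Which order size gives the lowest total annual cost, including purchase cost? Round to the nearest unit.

Holding cost per unit per year at price C is H = 0.22·C.
Candidates are each tier's EOQ (if it falls in that tier) and each price-break quantity.
Tier 1 (€43.10): EOQ = 1672.1 exceeds tier's upper bound 929, so this tier is dominated.
EOQ at €38.64 = 1765.9 (feasible in tier 2): TC = 52,600×€38.64 + (52,600/1765.9)×252 + (1765.9/2)×0.22×€38.64 = €2,047,475.98.
EOQ at €34.58 = 1866.7 < 3300, so use break Q=3300: TC = 52,600×€34.58 + (52,600/3300.0)×252 + (3300.0/2)×0.22×€34.58 = €1,835,477.27.
Lowest total cost is €1,835,477.27 at Q = 3300.0.

Q* ≈ 3,300 sheets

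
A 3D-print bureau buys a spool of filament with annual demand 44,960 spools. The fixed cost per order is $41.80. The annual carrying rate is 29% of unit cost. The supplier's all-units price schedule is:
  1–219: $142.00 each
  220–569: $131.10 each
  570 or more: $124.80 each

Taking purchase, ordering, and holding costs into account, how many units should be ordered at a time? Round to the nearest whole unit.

Q* ≈ 570 spools

Holding cost per unit per year at price C is H = 0.29·C.
Evaluate total cost at each tier's feasible EOQ or, if the EOQ is below the tier, at the tier's minimum quantity.
Tier 1 ($142.00): EOQ = 302.1 exceeds tier's upper bound 219, so this tier is dominated.
EOQ at $131.10 = 314.4 (feasible in tier 2): TC = 44,960×$131.10 + (44,960/314.4)×41.8 + (314.4/2)×0.29×$131.10 = $5,906,210.09.
EOQ at $124.80 = 322.3 < 570, so use break Q=570: TC = 44,960×$124.80 + (44,960/570.0)×41.8 + (570.0/2)×0.29×$124.80 = $5,624,619.79.
Lowest total cost is $5,624,619.79 at Q = 570.0.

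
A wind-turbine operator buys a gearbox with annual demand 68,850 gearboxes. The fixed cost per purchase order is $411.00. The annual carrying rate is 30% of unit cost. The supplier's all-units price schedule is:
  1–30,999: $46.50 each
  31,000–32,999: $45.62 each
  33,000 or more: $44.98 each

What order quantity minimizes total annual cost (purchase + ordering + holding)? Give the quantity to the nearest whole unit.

Holding cost per unit per year at price C is H = 0.30·C.
Candidates are each tier's EOQ (if it falls in that tier) and each price-break quantity.
EOQ at $46.50 = 2014.2 (feasible in tier 1): TC = 68,850×$46.50 + (68,850/2014.2)×411 + (2014.2/2)×0.30×$46.50 = $3,229,622.97.
EOQ at $45.62 = 2033.5 < 31000, so use break Q=31000: TC = 68,850×$45.62 + (68,850/31000.0)×411 + (31000.0/2)×0.30×$45.62 = $3,353,982.82.
EOQ at $44.98 = 2047.9 < 33000, so use break Q=33000: TC = 68,850×$44.98 + (68,850/33000.0)×411 + (33000.0/2)×0.30×$44.98 = $3,320,381.50.
Lowest total cost is $3,229,622.97 at Q = 2014.2.

Q* ≈ 2,014 gearboxes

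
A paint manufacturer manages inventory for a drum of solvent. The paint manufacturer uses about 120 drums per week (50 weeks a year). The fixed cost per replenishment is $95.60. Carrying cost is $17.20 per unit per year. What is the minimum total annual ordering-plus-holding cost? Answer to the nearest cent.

Annual demand D = 120 × 50 = 6,000.
EOQ = √(2DS/H) = √(2 × 6,000 × 95.6 / 17.2) ≈ 258.26.
At Q*, ordering cost (D/Q*)S equals holding cost (Q*/2)H, each = √(DSH/2).
Minimum total = √(2DSH) = √(2 × 6,000 × 95.6 × 17.2) ≈ 4442.054.

TC* ≈ $4,442.05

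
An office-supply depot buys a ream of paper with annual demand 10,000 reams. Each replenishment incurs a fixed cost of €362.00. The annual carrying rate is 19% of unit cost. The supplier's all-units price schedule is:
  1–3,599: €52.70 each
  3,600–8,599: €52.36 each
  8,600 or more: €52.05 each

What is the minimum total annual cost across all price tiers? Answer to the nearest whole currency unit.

TC* ≈ €535,514

Holding cost per unit per year at price C is H = 0.19·C.
Evaluate total cost at each tier's feasible EOQ or, if the EOQ is below the tier, at the tier's minimum quantity.
EOQ at €52.70 = 850.3 (feasible in tier 1): TC = 10,000×€52.70 + (10,000/850.3)×362 + (850.3/2)×0.19×€52.70 = €535,514.35.
EOQ at €52.36 = 853.1 < 3600, so use break Q=3600: TC = 10,000×€52.36 + (10,000/3600.0)×362 + (3600.0/2)×0.19×€52.36 = €542,512.68.
EOQ at €52.05 = 855.6 < 8600, so use break Q=8600: TC = 10,000×€52.05 + (10,000/8600.0)×362 + (8600.0/2)×0.19×€52.05 = €563,445.78.
Lowest total cost among the candidates is at Q = 850.3.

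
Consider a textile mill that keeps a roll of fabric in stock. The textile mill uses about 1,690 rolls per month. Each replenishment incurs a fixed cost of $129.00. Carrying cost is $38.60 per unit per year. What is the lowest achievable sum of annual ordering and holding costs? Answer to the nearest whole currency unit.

TC* ≈ $14,211

Annual demand D = 1,690 × 12 = 20,280.
EOQ = √(2DS/H) = √(2 × 20,280 × 129 / 38.6) ≈ 368.17.
At Q*, ordering cost (D/Q*)S equals holding cost (Q*/2)H, each = √(DSH/2).
Minimum total = √(2DSH) = √(2 × 20,280 × 129 × 38.6) ≈ 14211.420.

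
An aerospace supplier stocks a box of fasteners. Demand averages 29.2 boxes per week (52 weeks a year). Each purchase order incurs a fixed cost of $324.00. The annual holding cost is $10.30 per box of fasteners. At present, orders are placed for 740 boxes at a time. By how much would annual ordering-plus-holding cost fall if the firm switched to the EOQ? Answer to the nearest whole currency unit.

Extra cost ≈ $1,292 per year

Annual demand D = 29.2 × 52 = 1,518.4.
EOQ = √(2DS/H) = √(2 × 1,518.4 × 324 / 10.3) ≈ 309.07.
Cost at Q* = (D/Q*)S + (Q*/2)H = √(2DSH) ≈ $3,183.46.
Cost at Q = 740: (1,518.4/740)×324 + (740/2)×10.3 = $664.81 + $3,811.00 = $4,475.81.
Excess = $4,475.81 − $3,183.46 = $1,292.35.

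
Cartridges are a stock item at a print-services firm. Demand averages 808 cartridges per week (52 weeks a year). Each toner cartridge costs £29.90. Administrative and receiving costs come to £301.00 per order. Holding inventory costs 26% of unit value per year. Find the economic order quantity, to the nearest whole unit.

Q* ≈ 1,804 cartridges

Annual demand D = 808 × 52 = 42,016.
Holding cost H = 0.26 × £29.90 = £7.7740 per unit per year.
EOQ = √(2DS / H) = √(2 × 42,016 × 301 / 7.774).
= √(25,293,632 / 7.774) = √3,253,618.7291 ≈ 1803.779.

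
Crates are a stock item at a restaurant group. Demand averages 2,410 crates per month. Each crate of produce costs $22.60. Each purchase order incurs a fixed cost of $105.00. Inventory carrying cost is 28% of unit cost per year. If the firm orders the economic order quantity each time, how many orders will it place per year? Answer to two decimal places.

Annual demand D = 2,410 × 12 = 28,920.
Holding cost H = 0.28 × $22.60 = $6.3280 per unit per year.
The optimal lot size = √(2DS/H) = √(2 × 28,920 × 105 / 6.328) ≈ 979.66.
Orders per year = D / Q* = 28,920 / 979.66 ≈ 29.520.

N ≈ 29.52 orders per year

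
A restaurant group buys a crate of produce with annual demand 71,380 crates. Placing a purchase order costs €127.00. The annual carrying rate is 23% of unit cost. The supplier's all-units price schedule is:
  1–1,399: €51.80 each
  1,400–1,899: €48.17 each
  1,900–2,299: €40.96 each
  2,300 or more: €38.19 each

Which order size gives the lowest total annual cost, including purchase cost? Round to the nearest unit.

Q* ≈ 2,300 crates

Holding cost per unit per year at price C is H = 0.23·C.
For each price level, check whether its EOQ is feasible; otherwise the best quantity at that price is the breakpoint.
EOQ at €51.80 = 1233.6 (feasible in tier 1): TC = 71,380×€51.80 + (71,380/1233.6)×127 + (1233.6/2)×0.23×€51.80 = €3,712,181.18.
EOQ at €48.17 = 1279.2 < 1400, so use break Q=1400: TC = 71,380×€48.17 + (71,380/1400.0)×127 + (1400.0/2)×0.23×€48.17 = €3,452,605.16.
EOQ at €40.96 = 1387.3 < 1900, so use break Q=1900: TC = 71,380×€40.96 + (71,380/1900.0)×127 + (1900.0/2)×0.23×€40.96 = €2,937,445.75.
EOQ at €38.19 = 1436.7 < 2300, so use break Q=2300: TC = 71,380×€38.19 + (71,380/2300.0)×127 + (2300.0/2)×0.23×€38.19 = €2,740,044.87.
Lowest total cost is €2,740,044.87 at Q = 2300.0.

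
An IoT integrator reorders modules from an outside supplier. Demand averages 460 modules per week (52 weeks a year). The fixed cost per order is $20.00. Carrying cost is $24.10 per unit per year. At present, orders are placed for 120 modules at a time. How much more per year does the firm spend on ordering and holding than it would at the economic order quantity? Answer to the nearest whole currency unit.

Extra cost ≈ $631 per year

Annual demand D = 460 × 52 = 23,920.
EOQ = √(2DS/H) = √(2 × 23,920 × 20 / 24.1) ≈ 199.25.
Cost at Q* = (D/Q*)S + (Q*/2)H = √(2DSH) ≈ $4,801.97.
Cost at Q = 120: (23,920/120)×20 + (120/2)×24.1 = $3,986.67 + $1,446.00 = $5,432.67.
Excess = $5,432.67 − $4,801.97 = $630.70.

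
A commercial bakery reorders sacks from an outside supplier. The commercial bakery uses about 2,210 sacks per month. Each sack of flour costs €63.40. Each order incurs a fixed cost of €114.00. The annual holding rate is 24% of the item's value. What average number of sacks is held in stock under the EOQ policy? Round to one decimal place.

Annual demand D = 2,210 × 12 = 26,520.
Holding cost H = 0.24 × €63.40 = €15.2160 per unit per year.
The optimal lot size = √(2DS/H) = √(2 × 26,520 × 114 / 15.216) ≈ 630.38.
Average inventory = Q*/2 ≈ 630.38 / 2 = 315.191.

Average inventory ≈ 315.2 sacks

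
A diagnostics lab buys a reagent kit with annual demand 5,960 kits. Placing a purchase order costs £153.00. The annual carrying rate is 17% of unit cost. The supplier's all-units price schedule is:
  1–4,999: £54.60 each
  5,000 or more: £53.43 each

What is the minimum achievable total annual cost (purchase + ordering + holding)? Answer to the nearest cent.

TC* ≈ £329,530.38

Holding cost per unit per year at price C is H = 0.17·C.
Candidates are each tier's EOQ (if it falls in that tier) and each price-break quantity.
EOQ at £54.60 = 443.3 (feasible in tier 1): TC = 5,960×£54.60 + (5,960/443.3)×153 + (443.3/2)×0.17×£54.60 = £329,530.38.
EOQ at £53.43 = 448.1 < 5000, so use break Q=5000: TC = 5,960×£53.43 + (5,960/5000.0)×153 + (5000.0/2)×0.17×£53.43 = £341,332.93.
Lowest total cost among the candidates is at Q = 443.3.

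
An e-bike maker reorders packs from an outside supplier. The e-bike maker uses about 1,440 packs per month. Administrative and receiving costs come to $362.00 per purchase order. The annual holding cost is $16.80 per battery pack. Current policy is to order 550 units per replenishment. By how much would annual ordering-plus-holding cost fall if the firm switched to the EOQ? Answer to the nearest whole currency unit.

Annual demand D = 1,440 × 12 = 17,280.
EOQ = √(2DS/H) = √(2 × 17,280 × 362 / 16.8) ≈ 862.95.
Cost at Q* = (D/Q*)S + (Q*/2)H = √(2DSH) ≈ $14,497.59.
Cost at Q = 550: (17,280/550)×362 + (550/2)×16.8 = $11,373.38 + $4,620.00 = $15,993.38.
Excess = $15,993.38 − $14,497.59 = $1,495.79.

Extra cost ≈ $1,496 per year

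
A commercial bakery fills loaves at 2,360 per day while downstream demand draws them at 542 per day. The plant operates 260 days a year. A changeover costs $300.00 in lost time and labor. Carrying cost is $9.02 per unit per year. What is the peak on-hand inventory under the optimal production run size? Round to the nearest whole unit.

Annual demand D = 542 × 260 = 140,920.
Production build-up factor (1 − d/p) = 1 − 542/2,360 = 0.7703.
Q* = √(2DS / (H(1 − d/p))) = √(2 × 140,920 × 300 / (9.02 × 0.7703)).
= √(84,552,000 / 6.9485) ≈ 3488.331.
Maximum inventory = Q*(1 − d/p) = 3488.331 × 0.7703 ≈ 2687.198.

I_max ≈ 2,687 loaves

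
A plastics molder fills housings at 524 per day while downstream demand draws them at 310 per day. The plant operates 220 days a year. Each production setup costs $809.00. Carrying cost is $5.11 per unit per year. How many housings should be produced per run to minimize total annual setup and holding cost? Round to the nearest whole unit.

Annual demand D = 310 × 220 = 68,200.
Production build-up factor (1 − d/p) = 1 − 310/524 = 0.4084.
Q* = √(2DS / (H(1 − d/p))) = √(2 × 68,200 × 809 / (5.11 × 0.4084)).
= √(110,347,600 / 2.0869) ≈ 7271.596.

Q* ≈ 7,272 housings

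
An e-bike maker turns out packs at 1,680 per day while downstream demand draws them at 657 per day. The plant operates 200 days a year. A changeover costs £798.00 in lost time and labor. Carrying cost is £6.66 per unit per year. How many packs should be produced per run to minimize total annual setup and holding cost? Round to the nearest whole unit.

Annual demand D = 657 × 200 = 131,400.
Production build-up factor (1 − d/p) = 1 − 657/1,680 = 0.6089.
Q* = √(2DS / (H(1 − d/p))) = √(2 × 131,400 × 798 / (6.66 × 0.6089)).
= √(209,714,400 / 4.0555) ≈ 7191.075.

Q* ≈ 7,191 packs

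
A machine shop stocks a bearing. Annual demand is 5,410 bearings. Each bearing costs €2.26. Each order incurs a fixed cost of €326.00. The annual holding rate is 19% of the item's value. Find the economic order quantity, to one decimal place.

Q* ≈ 2,866.1 bearings

Holding cost H = 0.19 × €2.26 = €0.4294 per unit per year.
EOQ = √(2DS / H) = √(2 × 5,410 × 326 / 0.4294).
= √(3,527,320 / 0.4294) = √8,214,531.905 ≈ 2866.100.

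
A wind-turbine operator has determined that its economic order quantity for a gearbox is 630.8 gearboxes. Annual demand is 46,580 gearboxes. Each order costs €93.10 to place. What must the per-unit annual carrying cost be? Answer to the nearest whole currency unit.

H ≈ €22

Invert the EOQ relation Q*² = 2DS/H.
From Q* = √(2DS/H): H = 2DS / Q*² = 2 × 46,580 × 93.1 / 630.8² = 21.7970.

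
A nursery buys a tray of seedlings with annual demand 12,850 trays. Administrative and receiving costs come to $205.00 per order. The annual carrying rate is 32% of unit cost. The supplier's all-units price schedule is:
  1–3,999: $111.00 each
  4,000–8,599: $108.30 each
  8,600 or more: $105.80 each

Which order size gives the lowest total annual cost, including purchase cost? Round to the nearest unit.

Holding cost per unit per year at price C is H = 0.32·C.
For each price level, check whether its EOQ is feasible; otherwise the best quantity at that price is the breakpoint.
EOQ at $111.00 = 385.1 (feasible in tier 1): TC = 12,850×$111.00 + (12,850/385.1)×205 + (385.1/2)×0.32×$111.00 = $1,440,029.81.
EOQ at $108.30 = 389.9 < 4000, so use break Q=4000: TC = 12,850×$108.30 + (12,850/4000.0)×205 + (4000.0/2)×0.32×$108.30 = $1,461,625.56.
EOQ at $105.80 = 394.5 < 8600, so use break Q=8600: TC = 12,850×$105.80 + (12,850/8600.0)×205 + (8600.0/2)×0.32×$105.80 = $1,505,417.11.
Lowest total cost is $1,440,029.81 at Q = 385.1.

Q* ≈ 385 trays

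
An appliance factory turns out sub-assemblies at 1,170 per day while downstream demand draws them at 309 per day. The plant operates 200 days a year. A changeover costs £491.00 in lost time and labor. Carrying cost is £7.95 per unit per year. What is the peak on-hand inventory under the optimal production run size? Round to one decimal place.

I_max ≈ 2,370.1 sub-assemblies

Annual demand D = 309 × 200 = 61,800.
Production build-up factor (1 − d/p) = 1 − 309/1,170 = 0.7359.
Q* = √(2DS / (H(1 − d/p))) = √(2 × 61,800 × 491 / (7.95 × 0.7359)).
= √(60,687,600 / 5.8504) ≈ 3220.756.
Maximum inventory = Q*(1 − d/p) = 3220.756 × 0.7359 ≈ 2370.146.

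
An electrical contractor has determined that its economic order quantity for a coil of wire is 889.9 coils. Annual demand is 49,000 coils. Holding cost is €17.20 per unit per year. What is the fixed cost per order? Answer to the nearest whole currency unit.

Squaring Q* = √(2DS/H) gives Q*² = 2DS/H.
From Q* = √(2DS/H): S = Q*²H / (2D) = 889.9² × 17.2 / (2 × 49,000) = 138.9904.

S ≈ €139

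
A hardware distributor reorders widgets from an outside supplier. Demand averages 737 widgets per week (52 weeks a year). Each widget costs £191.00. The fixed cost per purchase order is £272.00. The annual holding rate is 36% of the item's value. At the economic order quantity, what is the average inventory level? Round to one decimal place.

Annual demand D = 737 × 52 = 38,324.
Holding cost H = 0.36 × £191.00 = £68.7600 per unit per year.
The optimal lot size = √(2DS/H) = √(2 × 38,324 × 272 / 68.76) ≈ 550.64.
Average inventory = Q*/2 ≈ 550.64 / 2 = 275.319.

Average inventory ≈ 275.3 widgets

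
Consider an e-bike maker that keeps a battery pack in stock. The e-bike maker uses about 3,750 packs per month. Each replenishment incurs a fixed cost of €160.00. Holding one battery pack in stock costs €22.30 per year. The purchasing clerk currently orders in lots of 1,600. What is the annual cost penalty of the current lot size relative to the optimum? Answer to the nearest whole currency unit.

Annual demand D = 3,750 × 12 = 45,000.
EOQ = √(2DS/H) = √(2 × 45,000 × 160 / 22.3) ≈ 803.58.
Cost at Q* = (D/Q*)S + (Q*/2)H = √(2DSH) ≈ €17,919.82.
Cost at Q = 1,600: (45,000/1,600)×160 + (1,600/2)×22.3 = €4,500.00 + €17,840.00 = €22,340.00.
Excess = €22,340.00 − €17,919.82 = €4,420.18.

Extra cost ≈ €4,420 per year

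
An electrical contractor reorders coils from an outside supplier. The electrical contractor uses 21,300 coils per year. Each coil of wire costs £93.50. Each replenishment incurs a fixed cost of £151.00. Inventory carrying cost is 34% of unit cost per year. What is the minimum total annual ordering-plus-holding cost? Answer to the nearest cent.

Holding cost H = 0.34 × £93.50 = £31.7900 per unit per year.
EOQ = √(2DS/H) = √(2 × 21,300 × 151 / 31.79) ≈ 449.83.
At the optimum the two cost components are equal, so total cost = 2·(Q*/2)H = Q*·H.
Minimum total = √(2DSH) = √(2 × 21,300 × 151 × 31.79) ≈ 14300.082.

TC* ≈ £14,300.08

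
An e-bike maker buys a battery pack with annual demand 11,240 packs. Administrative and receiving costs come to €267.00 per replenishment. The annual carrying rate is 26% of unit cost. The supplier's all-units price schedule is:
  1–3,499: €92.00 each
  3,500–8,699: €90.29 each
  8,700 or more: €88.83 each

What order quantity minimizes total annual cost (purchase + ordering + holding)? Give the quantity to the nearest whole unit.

Holding cost per unit per year at price C is H = 0.26·C.
For each price level, check whether its EOQ is feasible; otherwise the best quantity at that price is the breakpoint.
EOQ at €92.00 = 500.9 (feasible in tier 1): TC = 11,240×€92.00 + (11,240/500.9)×267 + (500.9/2)×0.26×€92.00 = €1,046,062.14.
EOQ at €90.29 = 505.6 < 3500, so use break Q=3500: TC = 11,240×€90.29 + (11,240/3500.0)×267 + (3500.0/2)×0.26×€90.29 = €1,056,799.00.
EOQ at €88.83 = 509.8 < 8700, so use break Q=8700: TC = 11,240×€88.83 + (11,240/8700.0)×267 + (8700.0/2)×0.26×€88.83 = €1,099,260.88.
Lowest total cost is €1,046,062.14 at Q = 500.9.

Q* ≈ 501 packs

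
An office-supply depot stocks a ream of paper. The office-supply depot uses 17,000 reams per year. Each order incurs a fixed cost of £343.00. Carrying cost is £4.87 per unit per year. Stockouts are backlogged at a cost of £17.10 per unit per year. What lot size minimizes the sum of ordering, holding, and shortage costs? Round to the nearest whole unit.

With planned backorders, Q* = √(2DS/H) · √((H+B)/B).
√(2DS/H) = √(2 × 17,000 × 343 / 4.87) = 1547.469.
√((H+B)/B) = √((4.87+17.1)/17.1) = 1.1335.
Q* ≈ 1754.038.

Q* ≈ 1,754 reams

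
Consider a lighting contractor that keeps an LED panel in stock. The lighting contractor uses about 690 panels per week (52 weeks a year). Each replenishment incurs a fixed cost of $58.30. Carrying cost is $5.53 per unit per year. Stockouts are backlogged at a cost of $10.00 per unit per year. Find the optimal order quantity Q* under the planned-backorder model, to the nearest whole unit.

Q* ≈ 1,084 panels

Annual demand D = 690 × 52 = 35,880.
With planned backorders, Q* = √(2DS/H) · √((H+B)/B).
√(2DS/H) = √(2 × 35,880 × 58.3 / 5.53) = 869.787.
√((H+B)/B) = √((5.53+10)/10) = 1.2462.
Q* ≈ 1083.924.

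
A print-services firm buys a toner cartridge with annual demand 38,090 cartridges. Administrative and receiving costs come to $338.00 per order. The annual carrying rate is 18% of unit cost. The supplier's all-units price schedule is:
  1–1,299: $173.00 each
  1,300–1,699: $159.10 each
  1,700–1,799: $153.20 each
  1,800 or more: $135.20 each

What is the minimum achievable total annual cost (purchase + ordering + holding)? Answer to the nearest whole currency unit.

TC* ≈ $5,178,823

Holding cost per unit per year at price C is H = 0.18·C.
Evaluate total cost at each tier's feasible EOQ or, if the EOQ is below the tier, at the tier's minimum quantity.
EOQ at $173.00 = 909.3 (feasible in tier 1): TC = 38,090×$173.00 + (38,090/909.3)×338 + (909.3/2)×0.18×$173.00 = $6,617,886.41.
EOQ at $159.10 = 948.2 < 1300, so use break Q=1300: TC = 38,090×$159.10 + (38,090/1300.0)×338 + (1300.0/2)×0.18×$159.10 = $6,088,637.10.
EOQ at $153.20 = 966.3 < 1700, so use break Q=1700: TC = 38,090×$153.20 + (38,090/1700.0)×338 + (1700.0/2)×0.18×$153.20 = $5,866,400.79.
EOQ at $135.20 = 1028.6 < 1800, so use break Q=1800: TC = 38,090×$135.20 + (38,090/1800.0)×338 + (1800.0/2)×0.18×$135.20 = $5,178,822.86.
Lowest total cost among the candidates is at Q = 1800.0.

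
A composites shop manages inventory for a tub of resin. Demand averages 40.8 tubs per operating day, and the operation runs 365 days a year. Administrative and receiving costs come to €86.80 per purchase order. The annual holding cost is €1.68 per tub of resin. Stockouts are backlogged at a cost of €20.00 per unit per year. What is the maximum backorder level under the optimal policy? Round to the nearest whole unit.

S* ≈ 100 tubs

Annual demand D = 40.8 × 365 = 14,892.
With planned backorders, Q* = √(2DS/H) · √((H+B)/B).
√(2DS/H) = √(2 × 14,892 × 86.8 / 1.68) = 1240.500.
√((H+B)/B) = √((1.68+20)/20) = 1.0412.
Q* ≈ 1291.550.
S* = Q* · H/(H+B) = 1291.550 × 1.68/21.68 ≈ 100.083.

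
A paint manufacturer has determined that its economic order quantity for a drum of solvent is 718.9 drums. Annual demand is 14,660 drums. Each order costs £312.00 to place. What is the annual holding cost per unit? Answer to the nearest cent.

H ≈ £17.70

Squaring Q* = √(2DS/H) gives Q*² = 2DS/H.
From Q* = √(2DS/H): H = 2DS / Q*² = 2 × 14,660 × 312 / 718.9² = 17.7003.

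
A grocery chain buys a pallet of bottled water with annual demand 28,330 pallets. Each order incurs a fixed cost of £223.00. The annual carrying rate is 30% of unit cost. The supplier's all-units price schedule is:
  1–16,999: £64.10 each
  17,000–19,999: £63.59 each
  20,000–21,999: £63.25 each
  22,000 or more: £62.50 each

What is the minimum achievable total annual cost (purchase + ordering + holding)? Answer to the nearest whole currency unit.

TC* ≈ £1,831,541

Holding cost per unit per year at price C is H = 0.30·C.
For each price level, check whether its EOQ is feasible; otherwise the best quantity at that price is the breakpoint.
EOQ at £64.10 = 810.6 (feasible in tier 1): TC = 28,330×£64.10 + (28,330/810.6)×223 + (810.6/2)×0.30×£64.10 = £1,831,540.64.
EOQ at £63.59 = 813.8 < 17000, so use break Q=17000: TC = 28,330×£63.59 + (28,330/17000.0)×223 + (17000.0/2)×0.30×£63.59 = £1,964,030.82.
EOQ at £63.25 = 816.0 < 20000, so use break Q=20000: TC = 28,330×£63.25 + (28,330/20000.0)×223 + (20000.0/2)×0.30×£63.25 = £1,981,938.38.
EOQ at £62.50 = 820.9 < 22000, so use break Q=22000: TC = 28,330×£62.50 + (28,330/22000.0)×223 + (22000.0/2)×0.30×£62.50 = £1,977,162.16.
Lowest total cost among the candidates is at Q = 810.6.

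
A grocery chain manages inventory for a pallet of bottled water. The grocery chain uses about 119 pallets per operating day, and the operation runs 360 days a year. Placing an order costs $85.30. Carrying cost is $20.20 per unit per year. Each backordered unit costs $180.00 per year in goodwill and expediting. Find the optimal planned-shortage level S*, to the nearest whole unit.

Annual demand D = 119 × 360 = 42,840.
With planned backorders, Q* = √(2DS/H) · √((H+B)/B).
√(2DS/H) = √(2 × 42,840 × 85.3 / 20.2) = 601.504.
√((H+B)/B) = √((20.2+180)/180) = 1.0546.
Q* ≈ 634.358.
S* = Q* · H/(H+B) = 634.358 × 20.2/200.2 ≈ 64.006.

S* ≈ 64 pallets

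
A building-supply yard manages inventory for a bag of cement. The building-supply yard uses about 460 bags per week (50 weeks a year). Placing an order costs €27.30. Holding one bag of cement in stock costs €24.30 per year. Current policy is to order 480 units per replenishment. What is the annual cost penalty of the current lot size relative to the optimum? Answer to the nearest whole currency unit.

Extra cost ≈ €1,616 per year

Annual demand D = 460 × 50 = 23,000.
EOQ = √(2DS/H) = √(2 × 23,000 × 27.3 / 24.3) ≈ 227.33.
Cost at Q* = (D/Q*)S + (Q*/2)H = √(2DSH) ≈ €5,524.12.
Cost at Q = 480: (23,000/480)×27.3 + (480/2)×24.3 = €1,308.12 + €5,832.00 = €7,140.12.
Excess = €7,140.12 − €5,524.12 = €1,616.00.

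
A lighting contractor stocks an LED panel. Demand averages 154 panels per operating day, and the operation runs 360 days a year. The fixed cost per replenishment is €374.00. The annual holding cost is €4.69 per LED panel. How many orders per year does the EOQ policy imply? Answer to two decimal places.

Annual demand D = 154 × 360 = 55,440.
The optimal lot size = √(2DS/H) = √(2 × 55,440 × 374 / 4.69) ≈ 2973.56.
Orders per year = D / Q* = 55,440 / 2973.56 ≈ 18.644.

N ≈ 18.64 orders per year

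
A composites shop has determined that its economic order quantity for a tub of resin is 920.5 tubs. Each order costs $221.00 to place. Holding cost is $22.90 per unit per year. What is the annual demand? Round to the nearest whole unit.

D ≈ 43,900 tubs per year

Squaring Q* = √(2DS/H) gives Q*² = 2DS/H.
From Q* = √(2DS/H): D = Q*²H / (2S) = 920.5² × 22.9 / (2 × 221) = 43899.624.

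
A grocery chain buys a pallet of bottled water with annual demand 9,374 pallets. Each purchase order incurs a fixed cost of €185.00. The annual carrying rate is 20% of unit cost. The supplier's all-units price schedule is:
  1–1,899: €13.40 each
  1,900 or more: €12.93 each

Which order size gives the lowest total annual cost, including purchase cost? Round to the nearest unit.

Q* ≈ 1,900 pallets

Holding cost per unit per year at price C is H = 0.20·C.
Evaluate total cost at each tier's feasible EOQ or, if the EOQ is below the tier, at the tier's minimum quantity.
EOQ at €13.40 = 1137.6 (feasible in tier 1): TC = 9,374×€13.40 + (9,374/1137.6)×185 + (1137.6/2)×0.20×€13.40 = €128,660.41.
EOQ at €12.93 = 1158.1 < 1900, so use break Q=1900: TC = 9,374×€12.93 + (9,374/1900.0)×185 + (1900.0/2)×0.20×€12.93 = €124,575.25.
Lowest total cost is €124,575.25 at Q = 1900.0.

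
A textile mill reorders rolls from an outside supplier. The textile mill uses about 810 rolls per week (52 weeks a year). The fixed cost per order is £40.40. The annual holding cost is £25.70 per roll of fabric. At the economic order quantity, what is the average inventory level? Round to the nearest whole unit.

Average inventory ≈ 182 rolls

Annual demand D = 810 × 52 = 42,120.
The optimal lot size = √(2DS/H) = √(2 × 42,120 × 40.4 / 25.7) ≈ 363.90.
Average inventory = Q*/2 ≈ 363.90 / 2 = 181.951.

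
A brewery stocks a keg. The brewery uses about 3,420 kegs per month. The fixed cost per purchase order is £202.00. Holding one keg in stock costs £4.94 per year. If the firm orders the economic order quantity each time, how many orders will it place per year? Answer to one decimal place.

Annual demand D = 3,420 × 12 = 41,040.
EOQ = √(2DS/H) = √(2 × 41,040 × 202 / 4.94) ≈ 1832.02.
Orders per year = D / Q* = 41,040 / 1832.02 ≈ 22.401.

N ≈ 22.4 orders per year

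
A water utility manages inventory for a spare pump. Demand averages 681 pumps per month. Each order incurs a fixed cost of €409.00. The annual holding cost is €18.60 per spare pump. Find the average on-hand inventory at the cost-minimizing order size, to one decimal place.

Average inventory ≈ 299.7 pumps

Annual demand D = 681 × 12 = 8,172.
EOQ = √(2DS/H) = √(2 × 8,172 × 409 / 18.6) ≈ 599.49.
Average inventory = Q*/2 ≈ 599.49 / 2 = 299.747.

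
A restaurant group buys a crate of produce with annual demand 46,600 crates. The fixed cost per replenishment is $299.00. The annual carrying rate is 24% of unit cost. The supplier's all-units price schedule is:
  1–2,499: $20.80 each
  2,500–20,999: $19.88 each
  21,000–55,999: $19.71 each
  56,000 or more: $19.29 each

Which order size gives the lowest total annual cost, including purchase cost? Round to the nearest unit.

Q* ≈ 2,500 crates

Holding cost per unit per year at price C is H = 0.24·C.
Candidates are each tier's EOQ (if it falls in that tier) and each price-break quantity.
EOQ at $20.80 = 2362.7 (feasible in tier 1): TC = 46,600×$20.80 + (46,600/2362.7)×299 + (2362.7/2)×0.24×$20.80 = $981,074.54.
EOQ at $19.88 = 2416.7 < 2500, so use break Q=2500: TC = 46,600×$19.88 + (46,600/2500.0)×299 + (2500.0/2)×0.24×$19.88 = $937,945.36.
EOQ at $19.71 = 2427.1 < 21000, so use break Q=21000: TC = 46,600×$19.71 + (46,600/21000.0)×299 + (21000.0/2)×0.24×$19.71 = $968,818.70.
EOQ at $19.29 = 2453.4 < 56000, so use break Q=56000: TC = 46,600×$19.29 + (46,600/56000.0)×299 + (56000.0/2)×0.24×$19.29 = $1,028,791.61.
Lowest total cost is $937,945.36 at Q = 2500.0.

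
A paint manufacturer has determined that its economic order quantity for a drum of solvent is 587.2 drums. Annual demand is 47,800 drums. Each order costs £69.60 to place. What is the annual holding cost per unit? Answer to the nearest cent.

Squaring Q* = √(2DS/H) gives Q*² = 2DS/H.
From Q* = √(2DS/H): H = 2DS / Q*² = 2 × 47,800 × 69.6 / 587.2² = 19.2972.

H ≈ £19.30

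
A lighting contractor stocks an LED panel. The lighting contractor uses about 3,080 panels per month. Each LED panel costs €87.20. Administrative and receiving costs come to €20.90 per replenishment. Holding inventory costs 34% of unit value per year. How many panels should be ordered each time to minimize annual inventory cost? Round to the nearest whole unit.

Q* ≈ 228 panels

Annual demand D = 3,080 × 12 = 36,960.
Holding cost H = 0.34 × €87.20 = €29.6480 per unit per year.
EOQ = √(2DS / H) = √(2 × 36,960 × 20.9 / 29.648).
= √(1,544,928 / 29.648) = √52,109.0124 ≈ 228.274.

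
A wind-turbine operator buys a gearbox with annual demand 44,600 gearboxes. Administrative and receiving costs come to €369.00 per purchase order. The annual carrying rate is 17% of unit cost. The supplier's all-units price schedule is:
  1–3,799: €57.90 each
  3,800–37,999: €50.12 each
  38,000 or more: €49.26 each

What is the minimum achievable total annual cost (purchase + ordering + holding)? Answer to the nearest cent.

TC* ≈ €2,255,871.65

Holding cost per unit per year at price C is H = 0.17·C.
Candidates are each tier's EOQ (if it falls in that tier) and each price-break quantity.
EOQ at €57.90 = 1828.7 (feasible in tier 1): TC = 44,600×€57.90 + (44,600/1828.7)×369 + (1828.7/2)×0.17×€57.90 = €2,600,339.45.
EOQ at €50.12 = 1965.5 < 3800, so use break Q=3800: TC = 44,600×€50.12 + (44,600/3800.0)×369 + (3800.0/2)×0.17×€50.12 = €2,255,871.65.
EOQ at €49.26 = 1982.5 < 38000, so use break Q=38000: TC = 44,600×€49.26 + (44,600/38000.0)×369 + (38000.0/2)×0.17×€49.26 = €2,356,538.89.
Lowest total cost among the candidates is at Q = 3800.0.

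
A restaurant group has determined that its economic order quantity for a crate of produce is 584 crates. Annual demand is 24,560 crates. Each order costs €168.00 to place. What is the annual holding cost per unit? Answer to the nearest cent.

H ≈ €24.20

Invert the EOQ relation Q*² = 2DS/H.
From Q* = √(2DS/H): H = 2DS / Q*² = 2 × 24,560 × 168 / 584² = 24.1959.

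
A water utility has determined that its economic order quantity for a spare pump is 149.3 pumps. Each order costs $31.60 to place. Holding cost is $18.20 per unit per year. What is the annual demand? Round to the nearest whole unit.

Invert the EOQ relation Q*² = 2DS/H.
From Q* = √(2DS/H): D = Q*²H / (2S) = 149.3² × 18.2 / (2 × 31.6) = 6419.097.

D ≈ 6,419 pumps per year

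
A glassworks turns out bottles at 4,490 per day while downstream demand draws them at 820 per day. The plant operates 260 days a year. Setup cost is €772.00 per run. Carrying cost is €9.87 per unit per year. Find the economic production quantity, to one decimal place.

Annual demand D = 820 × 260 = 213,200.
Production build-up factor (1 − d/p) = 1 − 820/4,490 = 0.8174.
Q* = √(2DS / (H(1 − d/p))) = √(2 × 213,200 × 772 / (9.87 × 0.8174)).
= √(329,180,800 / 8.0675) ≈ 6387.763.

Q* ≈ 6,387.8 bottles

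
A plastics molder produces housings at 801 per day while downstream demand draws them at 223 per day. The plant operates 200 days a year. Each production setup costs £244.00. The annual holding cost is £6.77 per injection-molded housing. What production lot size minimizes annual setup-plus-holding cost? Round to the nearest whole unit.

Annual demand D = 223 × 200 = 44,600.
Production build-up factor (1 − d/p) = 1 − 223/801 = 0.7216.
Q* = √(2DS / (H(1 − d/p))) = √(2 × 44,600 × 244 / (6.77 × 0.7216)).
= √(21,764,800 / 4.8852) ≈ 2110.743.

Q* ≈ 2,111 housings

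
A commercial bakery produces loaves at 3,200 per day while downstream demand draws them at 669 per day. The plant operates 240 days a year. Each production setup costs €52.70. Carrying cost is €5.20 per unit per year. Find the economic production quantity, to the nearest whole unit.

Q* ≈ 2,028 loaves

Annual demand D = 669 × 240 = 160,560.
Production build-up factor (1 − d/p) = 1 − 669/3,200 = 0.7909.
Q* = √(2DS / (H(1 − d/p))) = √(2 × 160,560 × 52.7 / (5.2 × 0.7909)).
= √(16,923,024 / 4.1129) ≈ 2028.459.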